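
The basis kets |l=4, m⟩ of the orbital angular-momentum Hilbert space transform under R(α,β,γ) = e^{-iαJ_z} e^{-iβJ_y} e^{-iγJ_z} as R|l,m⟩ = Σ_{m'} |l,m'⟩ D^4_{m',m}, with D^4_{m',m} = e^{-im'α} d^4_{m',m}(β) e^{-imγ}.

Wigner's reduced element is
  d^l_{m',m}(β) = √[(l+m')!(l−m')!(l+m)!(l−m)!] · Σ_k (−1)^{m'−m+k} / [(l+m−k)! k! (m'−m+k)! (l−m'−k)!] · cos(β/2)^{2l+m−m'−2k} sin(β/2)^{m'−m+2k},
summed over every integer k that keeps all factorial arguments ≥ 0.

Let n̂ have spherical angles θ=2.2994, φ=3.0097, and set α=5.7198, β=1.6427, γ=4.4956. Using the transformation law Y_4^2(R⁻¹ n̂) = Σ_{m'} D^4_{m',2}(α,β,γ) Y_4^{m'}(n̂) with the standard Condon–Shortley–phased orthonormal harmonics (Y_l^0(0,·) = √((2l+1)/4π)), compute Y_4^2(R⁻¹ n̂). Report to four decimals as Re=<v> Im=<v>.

Re=-0.3298 Im=0.1362

Need the full column D^4_{m',2} for m'=−4..4 at α=5.7198, β=1.6427, γ=4.4956.
cos(β/2)=0.681234, sin(β/2)=0.732066
d^4_{-4,2}: single k=6 term ⇒ +0.377984;  D = +0.093210+0.366311i
d^4_{-3,2}: k∈[5..6] ⇒ +0.746148 -0.287218 = +0.458930;  D = -0.141843+0.436460i
d^4_{-2,2}: k∈[4..6] ⇒ +0.927848 -0.857186 +0.082490 = +0.153151;  D = -0.117806+0.097863i
d^4_{-1,2}: k∈[3..5] ⇒ +0.814041 -1.410087 +0.325675 = -0.270371;  D = +0.268097-0.034998i
d^4_{0,2}: k∈[2..4] ⇒ +0.508157 -1.564860 +0.677665 = -0.379037;  D = +0.343964+0.159241i
d^4_{1,2}: k∈[1..3] ⇒ +0.211475 -1.221061 +0.940058 = -0.069528;  D = +0.037744+0.058391i
d^4_{2,2}: k∈[0..2] ⇒ +0.046384 -0.642774 +0.927848 = +0.331458;  D = -0.003463-0.331440i
d^4_{3,2}: k∈[0..1] ⇒ -0.186503 +0.646125 = +0.459621;  D = +0.241388-0.391131i
d^4_{4,2}: single k=0 term ⇒ +0.283437;  D = +0.254666-0.124426i
Y_4^{m'}(θ=2.2994,φ=3.0097) and Σ D·Y over m':
  (+0.0932+0.3663i)·(+0.1185+0.0690i)  (-0.1418+0.4365i)·(+0.3194+0.1334i)  (-0.1178+0.0979i)·(+0.3781+0.1021i)  (+0.2681-0.0350i)·(+0.0241+0.0032i)  (+0.3440+0.1592i)·(-0.3619+0.0000i)  (+0.0377+0.0584i)·(-0.0241+0.0032i)  (-0.0035-0.3314i)·(+0.3781-0.1021i)  (+0.2414-0.3911i)·(-0.3194+0.1334i)  (+0.2547-0.1244i)·(+0.1185-0.0690i)
Y_4^2(R⁻¹ n̂) = -0.329815+0.136227i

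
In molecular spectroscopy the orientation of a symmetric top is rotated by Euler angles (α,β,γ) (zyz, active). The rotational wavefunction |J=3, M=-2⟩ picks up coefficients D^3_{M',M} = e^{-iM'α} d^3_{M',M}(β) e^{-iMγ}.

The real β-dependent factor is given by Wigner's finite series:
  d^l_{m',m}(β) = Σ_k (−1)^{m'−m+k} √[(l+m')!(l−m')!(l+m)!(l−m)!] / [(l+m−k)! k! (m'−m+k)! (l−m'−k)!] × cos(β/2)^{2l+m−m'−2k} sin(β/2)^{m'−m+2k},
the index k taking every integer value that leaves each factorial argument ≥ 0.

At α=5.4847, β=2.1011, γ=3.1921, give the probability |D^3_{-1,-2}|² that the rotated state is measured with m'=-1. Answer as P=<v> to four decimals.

Split into d^3_{-1,-2}(β=2.1011) × two z-phases.
With c≡cos(β/2)=0.497094 and s≡sin(β/2)=0.867697, N=[2·24·1·120]^{1/2}=75.894664
The bounds max(0,m−m')=0 and min(l+m,l−m')=1 give 2 terms
  k=0: (−1)^1·75.8947/(24)·0.4971^5·0.8677^1 = -0.083284
  k=1: (−1)^2·75.8947/(12)·0.4971^3·0.8677^3 = +0.507515
d^3_{-1,-2}(2.1011) = -0.083284 +0.507515 = +0.424232
|D^3_{-1,-2}|² = |d^3_{-1,-2}(β)|² = (+0.424232)² = 0.179972 (the z-rotation phases have unit modulus)

P=0.1800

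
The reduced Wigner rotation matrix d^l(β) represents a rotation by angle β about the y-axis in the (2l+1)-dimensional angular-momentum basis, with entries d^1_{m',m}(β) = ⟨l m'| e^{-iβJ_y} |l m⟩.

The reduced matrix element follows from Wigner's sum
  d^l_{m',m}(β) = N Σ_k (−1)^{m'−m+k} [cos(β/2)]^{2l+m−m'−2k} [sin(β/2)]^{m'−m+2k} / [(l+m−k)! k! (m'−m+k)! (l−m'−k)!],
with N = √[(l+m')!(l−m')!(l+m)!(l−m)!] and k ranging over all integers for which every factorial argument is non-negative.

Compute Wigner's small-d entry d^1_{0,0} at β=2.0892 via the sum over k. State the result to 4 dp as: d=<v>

d=-0.4955

d^1_{0,0}(β=2.0892) via Wigner's sum:
c=cos(2.0892/2)=0.502248, s=sin(2.0892/2)=0.864724; N=√[1·1·1·1]=1.000000
The bounds max(0,m−m')=0 and min(l+m,l−m')=1 give 2 terms
  k=0: (−1)^0·1.0000/(1)·0.5022^2·0.8647^0 = +0.252253
  k=1: (−1)^1·1.0000/(1)·0.5022^0·0.8647^2 = -0.747747
d^1_{0,0}(2.0892) = +0.252253 -0.747747 = -0.495494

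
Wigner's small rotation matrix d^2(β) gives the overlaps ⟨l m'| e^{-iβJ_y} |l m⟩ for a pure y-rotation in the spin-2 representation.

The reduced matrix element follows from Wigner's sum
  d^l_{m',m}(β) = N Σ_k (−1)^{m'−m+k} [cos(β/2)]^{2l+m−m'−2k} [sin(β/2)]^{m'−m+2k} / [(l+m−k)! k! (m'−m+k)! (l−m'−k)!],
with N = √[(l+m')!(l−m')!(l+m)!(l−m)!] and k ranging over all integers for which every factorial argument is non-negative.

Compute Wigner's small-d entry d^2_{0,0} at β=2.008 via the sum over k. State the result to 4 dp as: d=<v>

d=-0.2311

d^2_{0,0}(β=2.008) via Wigner's sum:
Half-angle: c=0.536932, s=0.843625. N=√(2·2·2·2)=4.000000
k: max(0,(0)−(0))=0 … min(2+(0),2−(0))=2
  k=0: (−1)^0·4.0000/(4)·0.5369^4·0.8436^0 = +0.083115
  k=1: (−1)^1·4.0000/(1)·0.5369^2·0.8436^2 = -0.820726
  k=2: (−1)^2·4.0000/(4)·0.5369^0·0.8436^4 = +0.506522
d^2_{0,0}(2.008) = +0.083115 -0.820726 +0.506522 = -0.231089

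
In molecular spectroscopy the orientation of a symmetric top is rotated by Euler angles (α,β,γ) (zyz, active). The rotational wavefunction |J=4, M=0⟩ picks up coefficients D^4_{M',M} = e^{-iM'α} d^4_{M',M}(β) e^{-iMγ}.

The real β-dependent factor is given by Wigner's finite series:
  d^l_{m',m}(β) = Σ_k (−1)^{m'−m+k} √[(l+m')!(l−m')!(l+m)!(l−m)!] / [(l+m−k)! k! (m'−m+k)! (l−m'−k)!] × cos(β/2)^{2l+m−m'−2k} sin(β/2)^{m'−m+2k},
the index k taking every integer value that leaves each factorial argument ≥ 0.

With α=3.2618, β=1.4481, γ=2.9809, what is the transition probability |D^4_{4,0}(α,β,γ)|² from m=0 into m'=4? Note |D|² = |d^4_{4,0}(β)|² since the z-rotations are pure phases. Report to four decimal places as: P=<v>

Split into d^4_{4,0}(β=1.4481) × two z-phases.
Half-angle: c=0.749129, s=0.662424. N=√(40320·1·24·24)=4819.161753
The bounds max(0,m−m')=0 and min(l+m,l−m')=0 give 1 term
  k=0: (−1)^4·4819.1618/(576)·0.7491^4·0.6624^4 = +0.507364
d^4_{4,0}(1.4481) = +0.507364
|D^4_{4,0}|² = |d^4_{4,0}(β)|² = (+0.507364)² = 0.257419 (the z-rotation phases have unit modulus)

P=0.2574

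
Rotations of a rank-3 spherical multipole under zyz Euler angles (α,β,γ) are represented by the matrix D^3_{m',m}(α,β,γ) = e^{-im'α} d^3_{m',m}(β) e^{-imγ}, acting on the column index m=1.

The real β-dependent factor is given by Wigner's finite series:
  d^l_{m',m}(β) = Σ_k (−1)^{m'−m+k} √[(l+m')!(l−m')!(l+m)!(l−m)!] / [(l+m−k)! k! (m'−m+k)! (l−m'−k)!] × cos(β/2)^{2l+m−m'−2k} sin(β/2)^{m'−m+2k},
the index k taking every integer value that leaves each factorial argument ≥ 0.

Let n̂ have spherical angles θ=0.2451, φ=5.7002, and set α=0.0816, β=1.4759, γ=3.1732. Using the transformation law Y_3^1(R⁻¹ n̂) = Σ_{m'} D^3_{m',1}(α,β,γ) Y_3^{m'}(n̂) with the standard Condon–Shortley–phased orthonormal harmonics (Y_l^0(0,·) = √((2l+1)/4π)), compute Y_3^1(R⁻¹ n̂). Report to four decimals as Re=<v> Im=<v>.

Re=0.1853 Im=0.0233

Need the full column D^3_{m',1} for m'=−3..3 at α=0.0816, β=1.4759, γ=3.1732.
cos(β/2)=0.739849, sin(β/2)=0.672773
d^3_{-3,1}: single k=4 term ⇒ +0.434316;  D = -0.424483-0.091893i
d^3_{-2,1}: k∈[3..4] ⇒ +0.779946 -0.322467 = +0.457480;  D = -0.453524-0.060027i
d^3_{-1,1}: k∈[2..4] ⇒ +0.813694 -0.897118 +0.092728 = +0.009303;  D = -0.009291-0.000465i
d^3_{0,1}: k∈[1..3] ⇒ +0.516625 -1.281583 +0.353245 = -0.411713;  D = +0.411508-0.013011i
d^3_{1,1}: k∈[0..2] ⇒ +0.164006 -1.084925 +0.672839 = -0.248080;  D = +0.246492-0.028025i
d^3_{2,1}: k∈[0..1] ⇒ -0.471612 +0.779946 = +0.308335;  D = -0.302502+0.059687i
d^3_{3,1}: single k=0 term ⇒ +0.525237;  D = -0.505300+0.143338i
Y_3^{m'}(θ=0.2451,φ=5.7002) and Σ D·Y over m':
  (-0.4245-0.0919i)·(-0.0011+0.0059i)  (-0.4535-0.0600i)·(+0.0230+0.0537i)  (-0.0093-0.0005i)·(+0.2426+0.1600i)  (+0.4115-0.0130i)·(+0.6175+0.0000i)  (+0.2465-0.0280i)·(-0.2426+0.1600i)  (-0.3025+0.0597i)·(+0.0230-0.0537i)  (-0.5053+0.1433i)·(+0.0011+0.0059i)
Y_3^1(R⁻¹ n̂) = +0.185251+0.023281i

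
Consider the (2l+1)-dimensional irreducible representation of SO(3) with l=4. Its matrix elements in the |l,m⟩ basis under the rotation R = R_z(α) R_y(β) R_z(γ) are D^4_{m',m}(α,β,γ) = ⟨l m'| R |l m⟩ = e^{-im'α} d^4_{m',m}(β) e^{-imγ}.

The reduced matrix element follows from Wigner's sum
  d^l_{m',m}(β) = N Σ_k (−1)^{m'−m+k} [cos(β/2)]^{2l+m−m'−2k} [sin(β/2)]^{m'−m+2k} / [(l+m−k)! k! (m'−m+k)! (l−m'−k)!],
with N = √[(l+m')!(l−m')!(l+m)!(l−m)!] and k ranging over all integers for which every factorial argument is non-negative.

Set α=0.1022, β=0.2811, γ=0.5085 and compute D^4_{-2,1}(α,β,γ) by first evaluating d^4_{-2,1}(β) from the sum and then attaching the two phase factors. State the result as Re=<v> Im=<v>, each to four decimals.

Re=0.0342 Im=-0.0107

Split into d^4_{-2,1}(β=0.2811) × two z-phases.
Half-angle: c=0.990139, s=0.140088. N=√(2·720·120·6)=1018.233765
k: max(0,(1)−(-2))=3 … min(4+(1),4−(-2))=5
  k=3: (−1)^0·1018.2338/(72)·0.9901^5·0.1401^3 = +0.037000
  k=4: (−1)^1·1018.2338/(48)·0.9901^3·0.1401^5 = -0.001111
  k=5: (−1)^2·1018.2338/(240)·0.9901^1·0.1401^7 = +0.000004
d^4_{-2,1}(0.2811) = +0.037000 -0.001111 +0.000004 = +0.035893
Phases: e^{-i·(-2)·0.1022}=+0.979183+0.202980i, e^{-i·(1)·0.5085}=+0.873476-0.486868i ⇒ D=+0.034246-0.010748i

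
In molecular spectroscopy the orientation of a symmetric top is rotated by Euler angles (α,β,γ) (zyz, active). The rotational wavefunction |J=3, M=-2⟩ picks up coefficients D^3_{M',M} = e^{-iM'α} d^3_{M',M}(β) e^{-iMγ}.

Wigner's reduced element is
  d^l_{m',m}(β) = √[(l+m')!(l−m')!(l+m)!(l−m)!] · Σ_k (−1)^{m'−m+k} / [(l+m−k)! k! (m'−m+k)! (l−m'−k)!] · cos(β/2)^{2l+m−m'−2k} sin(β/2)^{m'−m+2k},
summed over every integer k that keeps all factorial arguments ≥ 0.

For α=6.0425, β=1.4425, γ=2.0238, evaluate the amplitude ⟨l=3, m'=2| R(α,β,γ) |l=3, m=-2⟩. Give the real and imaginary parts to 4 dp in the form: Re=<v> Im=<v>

First d^3_{2,-2}(β=1.4425), then the phase factors e^{-i(2)α} and e^{-i(-2)γ}:
c=cos(1.4425/2)=0.750981, s=sin(1.4425/2)=0.660324; N=√[120·1·1·120]=120.000000
k: max(0,(-2)−(2))=0 … min(3+(-2),3−(2))=1
  k=0: (−1)^4·120.0000/(24)·0.7510^2·0.6603^4 = +0.536112
  k=1: (−1)^5·120.0000/(120)·0.7510^0·0.6603^6 = -0.082898
d^3_{2,-2}(1.4425) = +0.536112 -0.082898 = +0.453215
D = (+0.886361+0.462994i)·(+0.453215)·(-0.616893-0.787047i) = -0.082663-0.445613i

Re=-0.0827 Im=-0.4456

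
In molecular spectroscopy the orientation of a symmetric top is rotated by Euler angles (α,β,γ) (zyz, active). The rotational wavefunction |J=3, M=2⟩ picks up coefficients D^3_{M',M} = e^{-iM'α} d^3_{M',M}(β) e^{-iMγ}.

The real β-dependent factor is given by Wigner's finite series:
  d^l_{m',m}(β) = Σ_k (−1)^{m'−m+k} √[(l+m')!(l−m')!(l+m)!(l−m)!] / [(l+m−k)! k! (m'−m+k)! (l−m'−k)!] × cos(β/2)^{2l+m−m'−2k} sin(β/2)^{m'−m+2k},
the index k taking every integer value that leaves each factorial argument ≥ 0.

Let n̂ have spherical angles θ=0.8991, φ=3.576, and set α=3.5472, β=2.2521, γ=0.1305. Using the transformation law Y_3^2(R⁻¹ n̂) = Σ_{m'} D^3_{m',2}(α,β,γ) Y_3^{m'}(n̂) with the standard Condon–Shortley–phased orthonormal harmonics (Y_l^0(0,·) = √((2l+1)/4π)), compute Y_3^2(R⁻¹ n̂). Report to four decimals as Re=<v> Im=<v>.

Re=0.2005 Im=-0.0636

Need the full column D^3_{m',2} for m'=−3..3 at α=3.5472, β=2.2521, γ=0.1305.
cos(β/2)=0.430229, sin(β/2)=0.902720
d^3_{-3,2}: single k=5 term ⇒ +0.631743;  D = -0.364476-0.516000i
d^3_{-2,2}: k∈[4..5] ⇒ +0.614584 -0.541150 = +0.073433;  D = +0.062596+0.038396i
d^3_{-1,2}: k∈[3..4] ⇒ +0.370500 -0.815576 = -0.445077;  D = +0.440431+0.064137i
d^3_{0,2}: k∈[2..3] ⇒ +0.152920 -0.673243 = -0.520323;  D = -0.502701+0.134268i
d^3_{1,2}: k∈[1..2] ⇒ +0.042078 -0.370500 = -0.328422;  D = +0.258115-0.203071i
d^3_{2,2}: k∈[0..1] ⇒ +0.006342 -0.139596 = -0.133255;  D = -0.063720+0.117033i
d^3_{3,2}: single k=0 term ⇒ -0.032593;  D = +0.003026-0.032452i
Y_3^{m'}(θ=0.8991,φ=3.576) and Σ D·Y over m':
  (-0.3645-0.5160i)·(-0.0529+0.1930i)  (+0.0626+0.0384i)·(+0.2516-0.2976i)  (+0.4404+0.0641i)·(-0.2149+0.0997i)  (-0.5027+0.1343i)·(-0.2470+0.0000i)  (+0.2581-0.2031i)·(+0.2149+0.0997i)  (-0.0637+0.1170i)·(+0.2516+0.2976i)  (+0.0030-0.0325i)·(+0.0529+0.1930i)
Y_3^2(R⁻¹ n̂) = +0.200453-0.063587i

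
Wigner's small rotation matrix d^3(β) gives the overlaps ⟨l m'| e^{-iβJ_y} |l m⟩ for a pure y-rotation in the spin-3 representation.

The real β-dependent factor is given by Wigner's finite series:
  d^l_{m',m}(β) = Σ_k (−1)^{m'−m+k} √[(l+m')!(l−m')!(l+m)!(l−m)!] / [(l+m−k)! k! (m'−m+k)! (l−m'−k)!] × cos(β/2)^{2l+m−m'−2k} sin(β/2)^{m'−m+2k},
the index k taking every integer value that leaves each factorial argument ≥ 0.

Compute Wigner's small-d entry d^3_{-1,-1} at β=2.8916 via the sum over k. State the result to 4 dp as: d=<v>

d^3_{-1,-1}(β=2.8916) via Wigner's sum:
Half-angle: c=0.124671, s=0.992198. N=√(2·24·2·24)=48.000000
Admissible k: 0..2 (factorial args all ≥0)
  k=0: (−1)^0·48.0000/(48)·0.1247^6·0.9922^0 = +0.000004
  k=1: (−1)^1·48.0000/(6)·0.1247^4·0.9922^2 = -0.001903
  k=2: (−1)^2·48.0000/(8)·0.1247^2·0.9922^4 = +0.090381
d^3_{-1,-1}(2.8916) = +0.000004 -0.001903 +0.090381 = +0.088482

d=0.0885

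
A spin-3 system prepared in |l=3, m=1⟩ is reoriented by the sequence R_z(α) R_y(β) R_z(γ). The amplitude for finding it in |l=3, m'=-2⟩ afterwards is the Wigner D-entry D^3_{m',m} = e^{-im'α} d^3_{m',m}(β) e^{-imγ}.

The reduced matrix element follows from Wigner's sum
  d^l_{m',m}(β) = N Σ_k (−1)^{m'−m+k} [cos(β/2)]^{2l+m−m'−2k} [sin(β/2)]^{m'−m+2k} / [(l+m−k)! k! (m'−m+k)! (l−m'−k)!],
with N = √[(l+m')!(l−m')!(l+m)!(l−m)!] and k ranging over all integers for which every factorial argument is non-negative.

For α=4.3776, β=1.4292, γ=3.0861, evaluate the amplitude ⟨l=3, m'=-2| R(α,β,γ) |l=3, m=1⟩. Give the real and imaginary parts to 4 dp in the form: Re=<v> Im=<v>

Re=0.3910 Im=-0.2757

Split into d^3_{-2,1}(β=1.4292) × two z-phases.
Half-angle: c=0.755355, s=0.655315. N=√(1·120·24·2)=75.894664
Admissible k: 3..4 (factorial args all ≥0)
  k=3: (−1)^0·75.8947/(12)·0.7554^3·0.6553^3 = +0.767070
  k=4: (−1)^1·75.8947/(24)·0.7554^1·0.6553^5 = -0.288671
d^3_{-2,1}(1.4292) = +0.767070 -0.288671 = +0.478399
Phases: e^{-i·(-2)·4.3776}=-0.784084+0.620655i, e^{-i·(1)·3.0861}=-0.998461-0.055464i ⇒ D=+0.390996-0.275659i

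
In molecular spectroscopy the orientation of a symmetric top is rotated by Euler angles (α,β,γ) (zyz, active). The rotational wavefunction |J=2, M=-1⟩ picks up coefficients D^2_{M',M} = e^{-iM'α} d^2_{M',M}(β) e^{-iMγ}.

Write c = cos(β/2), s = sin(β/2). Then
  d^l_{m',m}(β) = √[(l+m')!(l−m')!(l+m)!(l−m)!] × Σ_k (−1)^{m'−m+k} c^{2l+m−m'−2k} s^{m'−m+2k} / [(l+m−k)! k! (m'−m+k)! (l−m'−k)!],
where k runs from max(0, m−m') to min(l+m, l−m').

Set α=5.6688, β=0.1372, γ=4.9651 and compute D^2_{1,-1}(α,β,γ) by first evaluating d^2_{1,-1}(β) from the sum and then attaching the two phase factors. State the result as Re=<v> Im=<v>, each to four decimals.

D^2_{1,-1}(5.6688,0.1372,4.9651) = e^{-i·1·5.6688}·d^2_{1,-1}(0.1372)·e^{-i·-1·4.9651}. Compute d first:
Half-angle: c=0.997648, s=0.068546. N=√(6·1·1·6)=6.000000
k: max(0,(-1)−(1))=0 … min(2+(-1),2−(1))=1
  k=0: (−1)^2·6.0000/(2)·0.9976^2·0.0685^2 = +0.014030
  k=1: (−1)^3·6.0000/(6)·0.9976^0·0.0685^4 = -0.000022
d^2_{1,-1}(0.1372) = +0.014030 -0.000022 = +0.014007
Phases: e^{-i·(1)·5.6688}=+0.817128+0.576456i, e^{-i·(-1)·4.9651}=+0.250030-0.968238i ⇒ D=+0.010680-0.009063i

Re=0.0107 Im=-0.0091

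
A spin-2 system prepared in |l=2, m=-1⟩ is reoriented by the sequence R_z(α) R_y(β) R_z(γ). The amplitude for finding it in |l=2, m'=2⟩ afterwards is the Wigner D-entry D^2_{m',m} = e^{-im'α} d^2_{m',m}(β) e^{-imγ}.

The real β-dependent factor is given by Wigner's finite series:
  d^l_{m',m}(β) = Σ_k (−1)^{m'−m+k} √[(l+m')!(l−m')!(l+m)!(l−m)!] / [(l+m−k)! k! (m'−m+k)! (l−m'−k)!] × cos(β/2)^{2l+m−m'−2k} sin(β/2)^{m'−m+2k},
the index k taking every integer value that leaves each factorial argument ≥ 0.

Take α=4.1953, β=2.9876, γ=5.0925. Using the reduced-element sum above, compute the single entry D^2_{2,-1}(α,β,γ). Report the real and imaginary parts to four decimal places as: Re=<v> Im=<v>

First d^2_{2,-1}(β=2.9876), then the phase factors e^{-i(2)α} and e^{-i(-1)γ}:
With c≡cos(β/2)=0.076920 and s≡sin(β/2)=0.997037, N=[24·1·1·6]^{1/2}=12.000000
k: max(0,(-1)−(2))=0 … min(2+(-1),2−(2))=0
  k=0: (−1)^3·12.0000/(6)·0.0769^1·0.9970^3 = -0.152477
d^2_{2,-1}(2.9876) = -0.152477
Attach z-rotation phases: D = e^{-i(2)(4.1953)}·(-0.152477)·e^{-i(-1)(5.0925)} = +0.150614-0.023767i

Re=0.1506 Im=-0.0238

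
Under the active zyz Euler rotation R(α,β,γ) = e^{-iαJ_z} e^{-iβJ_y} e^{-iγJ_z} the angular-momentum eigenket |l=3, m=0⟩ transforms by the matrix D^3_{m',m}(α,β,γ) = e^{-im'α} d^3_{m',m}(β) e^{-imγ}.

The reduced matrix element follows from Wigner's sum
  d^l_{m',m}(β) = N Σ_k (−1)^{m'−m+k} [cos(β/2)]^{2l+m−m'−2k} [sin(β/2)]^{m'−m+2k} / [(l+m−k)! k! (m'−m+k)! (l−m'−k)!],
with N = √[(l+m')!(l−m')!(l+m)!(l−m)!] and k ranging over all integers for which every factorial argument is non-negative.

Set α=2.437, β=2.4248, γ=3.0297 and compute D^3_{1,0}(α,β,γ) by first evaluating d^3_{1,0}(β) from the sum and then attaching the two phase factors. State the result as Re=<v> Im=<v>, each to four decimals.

First d^3_{1,0}(β=2.4248), then the phase factors e^{-i(1)α} and e^{-i(0)γ}:
c=cos(2.4248/2)=0.350773, s=sin(2.4248/2)=0.936461; N=√[24·2·6·6]=41.569219
The bounds max(0,m−m')=0 and min(l+m,l−m')=2 give 3 terms
  k=0: (−1)^1·41.5692/(12)·0.3508^5·0.9365^1 = -0.017227
  k=1: (−1)^2·41.5692/(4)·0.3508^3·0.9365^3 = +0.368348
  k=2: (−1)^3·41.5692/(12)·0.3508^1·0.9365^5 = -0.875113
d^3_{1,0}(2.4248) = -0.017227 +0.368348 -0.875113 = -0.523992
D = (-0.761875-0.647724i)·(-0.523992)·(+1.000000+0.000000i) = +0.399217+0.339402i

Re=0.3992 Im=0.3394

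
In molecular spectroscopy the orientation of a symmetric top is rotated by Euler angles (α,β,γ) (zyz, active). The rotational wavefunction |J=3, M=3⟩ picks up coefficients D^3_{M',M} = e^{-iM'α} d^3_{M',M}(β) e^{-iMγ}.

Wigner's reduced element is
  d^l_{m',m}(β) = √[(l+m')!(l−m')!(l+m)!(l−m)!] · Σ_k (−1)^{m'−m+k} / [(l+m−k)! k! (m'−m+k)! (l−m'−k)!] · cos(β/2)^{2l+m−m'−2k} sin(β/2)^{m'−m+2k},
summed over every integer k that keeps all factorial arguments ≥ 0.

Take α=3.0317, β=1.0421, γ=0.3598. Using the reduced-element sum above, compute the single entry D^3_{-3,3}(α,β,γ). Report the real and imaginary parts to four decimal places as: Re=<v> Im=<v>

Re=-0.0024 Im=0.0150

Split into d^3_{-3,3}(β=1.0421) × two z-phases.
c=cos(1.0421/2)=0.867297, s=sin(1.0421/2)=0.497791; N=√[1·720·720·1]=720.000000
Admissible k: 6..6 (factorial args all ≥0)
  k=6: (−1)^0·720.0000/(720)·0.8673^0·0.4978^6 = +0.015215
d^3_{-3,3}(1.0421) = +0.015215
D = (-0.946147+0.323738i)·(+0.015215)·(+0.471857-0.881675i) = -0.002450+0.015017i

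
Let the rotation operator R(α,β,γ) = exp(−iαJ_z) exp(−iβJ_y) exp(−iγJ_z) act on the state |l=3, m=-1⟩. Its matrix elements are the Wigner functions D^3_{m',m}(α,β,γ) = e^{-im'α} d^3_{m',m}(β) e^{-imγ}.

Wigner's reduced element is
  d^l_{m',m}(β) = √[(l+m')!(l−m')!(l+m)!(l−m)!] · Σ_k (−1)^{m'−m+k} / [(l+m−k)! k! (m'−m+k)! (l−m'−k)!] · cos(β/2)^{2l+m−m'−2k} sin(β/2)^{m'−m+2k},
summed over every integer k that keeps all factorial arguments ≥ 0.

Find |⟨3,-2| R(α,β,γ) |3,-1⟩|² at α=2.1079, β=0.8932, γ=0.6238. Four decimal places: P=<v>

D^3_{-2,-1}(2.1079,0.8932,0.6238) = e^{-i·-2·2.1079}·d^3_{-2,-1}(0.8932)·e^{-i·-1·0.6238}. Compute d first:
Half-angle: c=0.901921, s=0.431902. N=√(1·120·2·24)=75.894664
The bounds max(0,m−m')=1 and min(l+m,l−m')=2 give 2 terms
  k=1: (−1)^0·75.8947/(24)·0.9019^5·0.4319^1 = +0.815130
  k=2: (−1)^1·75.8947/(12)·0.9019^3·0.4319^3 = -0.373843
d^3_{-2,-1}(0.8932) = +0.815130 -0.373843 = +0.441287
|D^3_{-2,-1}|² = |d^3_{-2,-1}(β)|² = (+0.441287)² = 0.194734 (the z-rotation phases have unit modulus)

P=0.1947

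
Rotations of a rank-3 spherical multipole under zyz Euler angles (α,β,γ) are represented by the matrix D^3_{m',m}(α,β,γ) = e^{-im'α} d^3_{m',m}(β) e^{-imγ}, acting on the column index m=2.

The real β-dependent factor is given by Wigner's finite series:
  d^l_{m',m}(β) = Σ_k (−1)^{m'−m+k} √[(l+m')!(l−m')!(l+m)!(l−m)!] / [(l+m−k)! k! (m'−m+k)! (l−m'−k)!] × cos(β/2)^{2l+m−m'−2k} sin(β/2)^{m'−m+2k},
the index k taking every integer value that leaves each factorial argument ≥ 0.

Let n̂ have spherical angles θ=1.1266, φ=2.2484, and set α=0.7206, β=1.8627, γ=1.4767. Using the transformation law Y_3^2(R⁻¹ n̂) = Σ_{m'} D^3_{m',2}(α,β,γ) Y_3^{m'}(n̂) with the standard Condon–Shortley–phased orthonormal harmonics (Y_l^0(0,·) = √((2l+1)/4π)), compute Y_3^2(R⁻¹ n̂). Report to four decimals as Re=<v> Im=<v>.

Need the full column D^3_{m',2} for m'=−3..3 at α=0.7206, β=1.8627, γ=1.4767.
cos(β/2)=0.596751, sin(β/2)=0.802426
d^3_{-3,2}: single k=5 term ⇒ +0.486289;  D = +0.341719-0.345984i
d^3_{-2,2}: k∈[4..5] ⇒ +0.738205 -0.266951 = +0.471255;  D = +0.027598-0.470446i
d^3_{-1,2}: k∈[3..4] ⇒ +0.694425 -0.627797 = +0.066628;  D = -0.040956-0.052554i
d^3_{0,2}: k∈[2..3] ⇒ +0.447244 -0.808664 = -0.361420;  D = +0.355039+0.067616i
d^3_{1,2}: k∈[1..2] ⇒ +0.192031 -0.694425 = -0.502394;  D = +0.432856-0.255020i
d^3_{2,2}: k∈[0..1] ⇒ +0.045161 -0.408276 = -0.363115;  D = +0.113462-0.344933i
d^3_{3,2}: single k=0 term ⇒ -0.148747;  D = -0.058310-0.136841i
Y_3^{m'}(θ=1.1266,φ=2.2484) and Σ D·Y over m':
  (+0.3417-0.3460i)·(+0.2750-0.1369i)  (+0.0276-0.4704i)·(-0.0766+0.3498i)  (-0.0410-0.0526i)·(+0.0140+0.0174i)  (+0.3550+0.0676i)·(-0.3330+0.0000i)  (+0.4329-0.2550i)·(-0.0140+0.0174i)  (+0.1135-0.3449i)·(-0.0766-0.3498i)  (-0.0583-0.1368i)·(-0.2750-0.1369i)
Y_3^2(R⁻¹ n̂) = -0.042540-0.076734i

Re=-0.0425 Im=-0.0767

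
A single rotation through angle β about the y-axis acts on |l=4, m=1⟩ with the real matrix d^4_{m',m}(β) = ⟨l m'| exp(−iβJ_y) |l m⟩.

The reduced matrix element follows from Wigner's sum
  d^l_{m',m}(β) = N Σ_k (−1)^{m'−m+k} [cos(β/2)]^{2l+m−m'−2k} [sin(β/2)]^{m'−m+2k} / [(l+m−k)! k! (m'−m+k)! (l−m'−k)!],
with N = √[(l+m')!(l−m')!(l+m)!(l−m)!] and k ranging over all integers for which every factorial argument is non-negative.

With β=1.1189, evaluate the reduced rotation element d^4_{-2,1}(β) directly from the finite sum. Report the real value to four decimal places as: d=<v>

d=0.4234

d^4_{-2,1}(β=1.1189) via Wigner's sum:
With c≡cos(β/2)=0.847547 and s≡sin(β/2)=0.530720, N=[2·720·120·6]^{1/2}=1018.233765
k: max(0,(1)−(-2))=3 … min(4+(1),4−(-2))=5
  k=3: (−1)^0·1018.2338/(72)·0.8475^5·0.5307^3 = +0.924551
  k=4: (−1)^1·1018.2338/(48)·0.8475^3·0.5307^5 = -0.543783
  k=5: (−1)^2·1018.2338/(240)·0.8475^1·0.5307^7 = +0.042644
d^4_{-2,1}(1.1189) = +0.924551 -0.543783 +0.042644 = +0.423412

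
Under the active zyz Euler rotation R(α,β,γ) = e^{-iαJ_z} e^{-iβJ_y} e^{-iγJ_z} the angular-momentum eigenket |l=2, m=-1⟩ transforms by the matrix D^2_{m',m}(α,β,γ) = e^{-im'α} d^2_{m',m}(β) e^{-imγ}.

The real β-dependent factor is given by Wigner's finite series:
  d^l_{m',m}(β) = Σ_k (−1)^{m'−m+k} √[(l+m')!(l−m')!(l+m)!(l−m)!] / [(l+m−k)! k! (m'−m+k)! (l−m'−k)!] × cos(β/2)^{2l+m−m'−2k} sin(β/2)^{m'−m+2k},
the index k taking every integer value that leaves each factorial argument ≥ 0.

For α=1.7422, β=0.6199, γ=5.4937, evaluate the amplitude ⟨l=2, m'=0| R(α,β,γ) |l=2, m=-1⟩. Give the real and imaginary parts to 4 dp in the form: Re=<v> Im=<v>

First d^2_{0,-1}(β=0.6199), then the phase factors e^{-i(0)α} and e^{-i(-1)γ}:
With c≡cos(β/2)=0.952349 and s≡sin(β/2)=0.305011, N=[2·2·1·6]^{1/2}=4.898979
Admissible k: 0..1 (factorial args all ≥0)
  k=0: (−1)^1·4.8990/(2)·0.9523^3·0.3050^1 = -0.645326
  k=1: (−1)^2·4.8990/(2)·0.9523^1·0.3050^3 = +0.066194
d^2_{0,-1}(0.6199) = -0.645326 +0.066194 = -0.579132
Attach z-rotation phases: D = e^{-i(0)(1.7422)}·(-0.579132)·e^{-i(-1)(5.4937)} = -0.407831+0.411179i

Re=-0.4078 Im=0.4112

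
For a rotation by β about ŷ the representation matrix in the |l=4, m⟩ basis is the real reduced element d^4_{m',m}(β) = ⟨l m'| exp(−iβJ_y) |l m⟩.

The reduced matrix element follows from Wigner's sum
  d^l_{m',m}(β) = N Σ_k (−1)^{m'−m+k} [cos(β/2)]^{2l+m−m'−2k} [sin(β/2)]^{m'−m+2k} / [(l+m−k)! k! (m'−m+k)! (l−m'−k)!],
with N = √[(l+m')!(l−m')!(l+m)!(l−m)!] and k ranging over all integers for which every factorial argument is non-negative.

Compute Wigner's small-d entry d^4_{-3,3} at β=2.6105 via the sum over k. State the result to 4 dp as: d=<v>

d^4_{-3,3}(β=2.6105) via Wigner's sum:
c=cos(2.6105/2)=0.262436, s=sin(2.6105/2)=0.964949; N=√[1·5040·5040·1]=5040.000000
k∈{6,7} keeps every argument non-negative
  k=6: (−1)^0·5040.0000/(720)·0.2624^2·0.9649^6 = +0.389200
  k=7: (−1)^1·5040.0000/(5040)·0.2624^0·0.9649^8 = -0.751685
d^4_{-3,3}(2.6105) = +0.389200 -0.751685 = -0.362484

d=-0.3625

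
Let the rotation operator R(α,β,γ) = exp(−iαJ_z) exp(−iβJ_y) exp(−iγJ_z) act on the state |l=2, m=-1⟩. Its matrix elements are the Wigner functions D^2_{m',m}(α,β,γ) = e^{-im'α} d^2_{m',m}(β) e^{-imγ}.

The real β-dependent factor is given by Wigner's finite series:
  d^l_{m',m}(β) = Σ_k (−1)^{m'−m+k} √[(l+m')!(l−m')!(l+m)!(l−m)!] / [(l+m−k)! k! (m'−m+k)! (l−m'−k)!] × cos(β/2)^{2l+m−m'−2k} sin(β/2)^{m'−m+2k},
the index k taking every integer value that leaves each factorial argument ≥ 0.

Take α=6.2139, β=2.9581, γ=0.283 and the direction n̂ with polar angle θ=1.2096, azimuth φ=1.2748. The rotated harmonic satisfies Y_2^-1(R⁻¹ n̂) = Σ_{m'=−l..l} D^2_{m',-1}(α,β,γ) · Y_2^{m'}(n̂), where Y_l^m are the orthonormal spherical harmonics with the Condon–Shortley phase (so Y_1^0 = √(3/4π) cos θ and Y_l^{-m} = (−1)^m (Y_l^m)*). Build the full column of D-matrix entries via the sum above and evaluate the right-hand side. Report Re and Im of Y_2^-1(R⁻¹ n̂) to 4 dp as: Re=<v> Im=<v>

Need the full column D^2_{m',-1} for m'=−2..2 at α=6.2139, β=2.9581, γ=0.283.
cos(β/2)=0.091618, sin(β/2)=0.995794
d^2_{-2,-1}: single k=1 term ⇒ +0.001532;  D = +0.001516+0.000220i
d^2_{-1,-1}: k∈[0..1] ⇒ +0.000070 -0.024970 = -0.024900;  D = -0.024333-0.005281i
d^2_{0,-1}: k∈[0..1] ⇒ -0.001876 +0.221597 = +0.219721;  D = +0.210981+0.061354i
d^2_{1,-1}: k∈[0..1] ⇒ +0.024970 -0.983283 = -0.958313;  D = -0.899460-0.330660i
d^2_{2,-1}: single k=0 term ⇒ -0.180933;  D = -0.165092-0.074037i
Y_2^{m'}(θ=1.2096,φ=1.2748) and Σ D·Y over m':
  (+0.0015+0.0002i)·(-0.2805-0.1886i)  (-0.0243-0.0053i)·(+0.0745-0.2443i)  (+0.2110+0.0614i)·(-0.1972+0.0000i)  (-0.8995-0.3307i)·(-0.0745-0.2443i)  (-0.1651-0.0740i)·(-0.2805+0.1886i)
Y_2^-1(R⁻¹ n̂) = +0.001408+0.227093i

Re=0.0014 Im=0.2271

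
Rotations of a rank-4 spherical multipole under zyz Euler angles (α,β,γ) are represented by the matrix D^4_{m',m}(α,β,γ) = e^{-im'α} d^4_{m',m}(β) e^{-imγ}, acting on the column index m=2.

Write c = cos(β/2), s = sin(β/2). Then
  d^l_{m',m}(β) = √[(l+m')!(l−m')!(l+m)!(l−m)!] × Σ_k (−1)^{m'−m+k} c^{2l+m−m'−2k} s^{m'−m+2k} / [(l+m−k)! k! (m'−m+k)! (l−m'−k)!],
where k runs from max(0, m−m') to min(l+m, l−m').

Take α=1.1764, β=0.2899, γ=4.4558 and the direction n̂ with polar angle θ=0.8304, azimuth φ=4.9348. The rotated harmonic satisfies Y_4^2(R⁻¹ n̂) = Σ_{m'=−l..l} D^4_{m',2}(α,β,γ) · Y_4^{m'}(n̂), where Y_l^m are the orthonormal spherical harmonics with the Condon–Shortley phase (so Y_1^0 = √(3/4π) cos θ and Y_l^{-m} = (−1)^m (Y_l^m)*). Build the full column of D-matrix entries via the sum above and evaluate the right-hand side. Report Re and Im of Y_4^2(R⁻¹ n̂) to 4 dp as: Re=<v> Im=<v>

Re=-0.0067 Im=-0.1489

Need the full column D^4_{m',2} for m'=−4..4 at α=1.1764, β=0.2899, γ=4.4558.
cos(β/2)=0.989513, sin(β/2)=0.144443
d^4_{-4,2}: single k=6 term ⇒ +0.000047;  D = -0.000023+0.000041i
d^4_{-3,2}: k∈[5..6] ⇒ +0.000684 -0.000005 = +0.000679;  D = +0.000422+0.000532i
d^4_{-2,2}: k∈[4..6] ⇒ +0.006260 -0.000107 +0.000000 = +0.006153;  D = +0.005921-0.001675i
d^4_{-1,2}: k∈[3..5] ⇒ +0.040431 -0.001292 +0.000006 = +0.039144;  D = +0.004639-0.038868i
d^4_{0,2}: k∈[2..4] ⇒ +0.185799 -0.010558 +0.000084 = +0.175326;  D = -0.152742-0.086076i
d^4_{1,2}: k∈[1..3] ⇒ +0.569224 -0.060646 +0.000862 = +0.509440;  D = -0.401445+0.313641i
d^4_{2,2}: k∈[0..2] ⇒ +0.919121 -0.235019 +0.006260 = +0.690361;  D = +0.183360+0.665566i
d^4_{3,2}: k∈[0..1] ⇒ -0.502009 +0.032091 = -0.469918;  D = -0.466218-0.058853i
d^4_{4,2}: single k=0 term ⇒ +0.103634;  D = +0.051491-0.089937i
Y_4^{m'}(θ=0.8304,φ=4.9348) and Σ D·Y over m':
  (-0.0000+0.0000i)·(+0.0828-0.1021i)  (+0.0004+0.0005i)·(-0.2102-0.2668i)  (+0.0059-0.0017i)·(-0.3596+0.1714i)  (+0.0046-0.0389i)·(+0.0096+0.0426i)  (-0.1527-0.0861i)·(-0.3601+0.0000i)  (-0.4014+0.3136i)·(-0.0096+0.0426i)  (+0.1834+0.6656i)·(-0.3596-0.1714i)  (-0.4662-0.0589i)·(+0.2102-0.2668i)  (+0.0515-0.0899i)·(+0.0828+0.1021i)
Y_4^2(R⁻¹ n̂) = -0.006678-0.148854i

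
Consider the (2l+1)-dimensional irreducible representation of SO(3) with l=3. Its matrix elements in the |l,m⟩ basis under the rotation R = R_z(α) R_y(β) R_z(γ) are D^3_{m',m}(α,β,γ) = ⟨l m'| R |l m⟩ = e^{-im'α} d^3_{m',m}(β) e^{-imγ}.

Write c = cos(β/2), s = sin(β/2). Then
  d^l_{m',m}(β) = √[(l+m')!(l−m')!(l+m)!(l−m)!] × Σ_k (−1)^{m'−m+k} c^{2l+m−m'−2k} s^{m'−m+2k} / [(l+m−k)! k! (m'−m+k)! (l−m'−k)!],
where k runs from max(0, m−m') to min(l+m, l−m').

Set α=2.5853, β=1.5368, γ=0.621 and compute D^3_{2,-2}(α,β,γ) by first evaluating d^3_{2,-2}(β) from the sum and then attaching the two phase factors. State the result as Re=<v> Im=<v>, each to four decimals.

D^3_{2,-2}(2.5853,1.5368,0.621) = e^{-i·2·2.5853}·d^3_{2,-2}(1.5368)·e^{-i·-2·0.621}. Compute d first:
c=cos(1.5368/2)=0.719024, s=sin(1.5368/2)=0.694986; N=√[120·1·1·120]=120.000000
k∈{0,1} keeps every argument non-negative
  k=0: (−1)^4·120.0000/(24)·0.7190^2·0.6950^4 = +0.603059
  k=1: (−1)^5·120.0000/(120)·0.7190^0·0.6950^6 = -0.112682
d^3_{2,-2}(1.5368) = +0.603059 -0.112682 = +0.490377
Attach z-rotation phases: D = e^{-i(2)(2.5853)}·(+0.490377)·e^{-i(-2)(0.621)} = -0.346190+0.347306i

Re=-0.3462 Im=0.3473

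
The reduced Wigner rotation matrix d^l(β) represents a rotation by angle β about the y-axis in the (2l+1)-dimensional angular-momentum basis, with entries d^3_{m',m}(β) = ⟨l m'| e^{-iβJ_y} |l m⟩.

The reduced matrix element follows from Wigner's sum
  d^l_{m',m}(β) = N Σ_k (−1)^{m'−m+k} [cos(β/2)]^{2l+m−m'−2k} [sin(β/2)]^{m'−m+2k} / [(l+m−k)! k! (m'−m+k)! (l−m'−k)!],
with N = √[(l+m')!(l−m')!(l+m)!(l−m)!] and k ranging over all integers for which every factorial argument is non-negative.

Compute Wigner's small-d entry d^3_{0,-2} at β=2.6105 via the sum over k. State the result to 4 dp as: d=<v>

d=-0.3029

d^3_{0,-2}(β=2.6105) via Wigner's sum:
Half-angle: c=0.262436, s=0.964949. N=√(6·6·1·120)=65.726707
k∈{0,1} keeps every argument non-negative
  k=0: (−1)^2·65.7267/(12)·0.2624^4·0.9649^2 = +0.024192
  k=1: (−1)^3·65.7267/(12)·0.2624^2·0.9649^4 = -0.327060
d^3_{0,-2}(2.6105) = +0.024192 -0.327060 = -0.302868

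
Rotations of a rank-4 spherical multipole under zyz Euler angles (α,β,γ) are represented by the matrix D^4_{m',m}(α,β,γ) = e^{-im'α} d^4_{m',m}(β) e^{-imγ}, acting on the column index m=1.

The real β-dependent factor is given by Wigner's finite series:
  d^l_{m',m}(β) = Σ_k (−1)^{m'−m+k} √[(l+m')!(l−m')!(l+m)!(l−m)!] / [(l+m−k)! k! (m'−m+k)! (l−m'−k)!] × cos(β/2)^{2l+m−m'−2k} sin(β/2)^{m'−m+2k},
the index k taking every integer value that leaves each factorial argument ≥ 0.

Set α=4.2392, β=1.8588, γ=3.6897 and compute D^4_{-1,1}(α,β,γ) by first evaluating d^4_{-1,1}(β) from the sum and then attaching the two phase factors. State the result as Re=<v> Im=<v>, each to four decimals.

Re=-0.0333 Im=-0.0204

First d^4_{-1,1}(β=1.8588), then the phase factors e^{-i(-1)α} and e^{-i(1)γ}:
With c≡cos(β/2)=0.598315 and s≡sin(β/2)=0.801261, N=[6·120·120·6]^{1/2}=720.000000
k: max(0,(1)−(-1))=2 … min(4+(1),4−(-1))=5
  k=2: (−1)^0·720.0000/(72)·0.5983^6·0.8013^2 = +0.294528
  k=3: (−1)^1·720.0000/(24)·0.5983^4·0.8013^4 = -1.584662
  k=4: (−1)^2·720.0000/(48)·0.5983^2·0.8013^6 = +1.421004
  k=5: (−1)^3·720.0000/(720)·0.5983^0·0.8013^8 = -0.169900
d^4_{-1,1}(1.8588) = +0.294528 -1.584662 +1.421004 -0.169900 = -0.039030
Attach z-rotation phases: D = e^{-i(-1)(4.2392)}·(-0.039030)·e^{-i(1)(3.6897)} = -0.033284-0.020384i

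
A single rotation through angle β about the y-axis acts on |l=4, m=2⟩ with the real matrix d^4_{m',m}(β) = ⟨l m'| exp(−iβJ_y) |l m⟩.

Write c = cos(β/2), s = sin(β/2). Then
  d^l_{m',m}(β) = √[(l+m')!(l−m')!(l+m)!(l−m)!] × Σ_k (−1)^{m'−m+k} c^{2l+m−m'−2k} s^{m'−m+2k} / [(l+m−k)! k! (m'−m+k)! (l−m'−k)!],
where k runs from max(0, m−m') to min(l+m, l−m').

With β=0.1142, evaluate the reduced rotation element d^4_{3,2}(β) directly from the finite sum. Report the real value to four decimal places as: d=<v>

d=-0.2090

d^4_{3,2}(β=0.1142) via Wigner's sum:
Half-angle: c=0.998370, s=0.057069. N=√(5040·1·720·2)=2693.993318
The bounds max(0,m−m')=0 and min(l+m,l−m')=1 give 2 terms
  k=0: (−1)^1·2693.9933/(720)·0.9984^7·0.0571^1 = -0.211108
  k=1: (−1)^2·2693.9933/(240)·0.9984^5·0.0571^3 = +0.002069
d^4_{3,2}(0.1142) = -0.211108 +0.002069 = -0.209039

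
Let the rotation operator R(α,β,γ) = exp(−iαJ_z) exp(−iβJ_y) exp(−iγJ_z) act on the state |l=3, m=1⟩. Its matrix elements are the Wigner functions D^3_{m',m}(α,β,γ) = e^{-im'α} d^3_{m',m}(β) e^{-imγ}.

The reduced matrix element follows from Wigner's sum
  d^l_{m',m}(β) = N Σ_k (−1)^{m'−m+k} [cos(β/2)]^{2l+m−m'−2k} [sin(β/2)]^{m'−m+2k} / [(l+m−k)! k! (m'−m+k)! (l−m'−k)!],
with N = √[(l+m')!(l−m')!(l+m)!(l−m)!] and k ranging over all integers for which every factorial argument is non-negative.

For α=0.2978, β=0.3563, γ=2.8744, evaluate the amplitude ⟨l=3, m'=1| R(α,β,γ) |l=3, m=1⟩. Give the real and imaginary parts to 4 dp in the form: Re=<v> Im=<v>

D^3_{1,1}(0.2978,0.3563,2.8744) = e^{-i·1·0.2978}·d^3_{1,1}(0.3563)·e^{-i·1·2.8744}. Compute d first:
c=cos(0.3563/2)=0.984173, s=sin(0.3563/2)=0.177209; N=√[24·2·24·2]=48.000000
The bounds max(0,m−m')=0 and min(l+m,l−m')=2 give 3 terms
  k=0: (−1)^0·48.0000/(48)·0.9842^6·0.1772^0 = +0.908718
  k=1: (−1)^1·48.0000/(6)·0.9842^4·0.1772^2 = -0.235694
  k=2: (−1)^2·48.0000/(8)·0.9842^2·0.1772^4 = +0.005731
d^3_{1,1}(0.3563) = +0.908718 -0.235694 +0.005731 = +0.678755
D = (+0.955984-0.293418i)·(+0.678755)·(-0.964516-0.264025i) = -0.678437+0.020772i

Re=-0.6784 Im=0.0208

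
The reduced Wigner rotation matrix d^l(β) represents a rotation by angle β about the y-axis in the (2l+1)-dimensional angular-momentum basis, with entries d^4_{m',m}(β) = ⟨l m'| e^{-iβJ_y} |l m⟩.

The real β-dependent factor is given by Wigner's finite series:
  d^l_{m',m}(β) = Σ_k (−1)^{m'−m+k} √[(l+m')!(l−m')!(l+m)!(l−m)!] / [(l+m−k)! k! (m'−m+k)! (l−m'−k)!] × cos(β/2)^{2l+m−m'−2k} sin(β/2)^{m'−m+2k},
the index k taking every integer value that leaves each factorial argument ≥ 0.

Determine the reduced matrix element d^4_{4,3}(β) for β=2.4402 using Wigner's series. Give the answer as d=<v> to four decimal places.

d=-0.0015

d^4_{4,3}(β=2.4402) via Wigner's sum:
c=cos(2.4402/2)=0.343552, s=sin(2.4402/2)=0.939134; N=√[40320·1·5040·1]=14255.272709
k: max(0,(3)−(4))=0 … min(4+(3),4−(4))=0
  k=0: (−1)^1·14255.2727/(5040)·0.3436^7·0.9391^1 = -0.001500
d^4_{4,3}(2.4402) = -0.001500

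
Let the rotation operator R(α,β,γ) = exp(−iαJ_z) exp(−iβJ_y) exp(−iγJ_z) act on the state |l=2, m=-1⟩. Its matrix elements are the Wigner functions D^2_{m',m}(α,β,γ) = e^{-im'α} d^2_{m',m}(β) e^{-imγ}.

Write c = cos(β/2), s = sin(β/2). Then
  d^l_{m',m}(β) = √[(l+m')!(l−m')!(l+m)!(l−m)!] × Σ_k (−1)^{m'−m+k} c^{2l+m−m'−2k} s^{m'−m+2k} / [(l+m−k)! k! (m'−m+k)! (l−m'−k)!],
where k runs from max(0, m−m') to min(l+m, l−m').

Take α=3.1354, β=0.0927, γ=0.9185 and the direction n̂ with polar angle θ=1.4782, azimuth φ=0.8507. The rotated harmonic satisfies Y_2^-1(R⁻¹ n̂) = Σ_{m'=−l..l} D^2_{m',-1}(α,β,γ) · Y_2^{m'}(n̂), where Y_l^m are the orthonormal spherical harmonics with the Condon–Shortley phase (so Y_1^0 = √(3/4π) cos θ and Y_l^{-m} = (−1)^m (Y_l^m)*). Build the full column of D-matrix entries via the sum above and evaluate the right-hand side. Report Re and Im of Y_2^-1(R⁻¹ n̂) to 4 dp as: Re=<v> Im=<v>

Need the full column D^2_{m',-1} for m'=−2..2 at α=3.1354, β=0.0927, γ=0.9185.
cos(β/2)=0.998926, sin(β/2)=0.046333
d^2_{-2,-1}: single k=1 term ⇒ +0.092369;  D = +0.056974+0.072705i
d^2_{-1,-1}: k∈[0..1] ⇒ +0.995711 -0.006427 = +0.989285;  D = -0.605365-0.782443i
d^2_{0,-1}: k∈[0..1] ⇒ -0.113128 +0.000243 = -0.112885;  D = -0.068522-0.089708i
d^2_{1,-1}: k∈[0..1] ⇒ +0.006427 -0.000005 = +0.006422;  D = -0.003867-0.005127i
d^2_{2,-1}: single k=0 term ⇒ -0.000199;  D = -0.000119-0.000159i
Y_2^{m'}(θ=1.4782,φ=0.8507) and Σ D·Y over m':
  (+0.0570+0.0727i)·(-0.0499-0.3797i)  (-0.6054-0.7824i)·(+0.0469-0.0535i)  (-0.0685-0.0897i)·(-0.3073+0.0000i)  (-0.0039-0.0051i)·(-0.0469-0.0535i)  (-0.0001-0.0002i)·(-0.0499+0.3797i)
Y_2^-1(R⁻¹ n̂) = -0.024436-0.001614i

Re=-0.0244 Im=-0.0016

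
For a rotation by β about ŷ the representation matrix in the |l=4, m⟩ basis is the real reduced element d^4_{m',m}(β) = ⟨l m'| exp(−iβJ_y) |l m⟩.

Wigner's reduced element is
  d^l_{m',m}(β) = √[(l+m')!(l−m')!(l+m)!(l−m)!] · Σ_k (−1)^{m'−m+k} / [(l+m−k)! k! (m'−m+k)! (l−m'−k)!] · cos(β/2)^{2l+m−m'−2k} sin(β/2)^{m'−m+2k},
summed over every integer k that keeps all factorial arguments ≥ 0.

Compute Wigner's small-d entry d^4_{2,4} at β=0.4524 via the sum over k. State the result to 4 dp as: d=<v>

d=0.2280

d^4_{2,4}(β=0.4524) via Wigner's sum:
c=cos(0.4524/2)=0.974526, s=sin(0.4524/2)=0.224276; N=√[720·2·40320·1]=7619.763776
Admissible k: 2..2 (factorial args all ≥0)
  k=2: (−1)^0·7619.7638/(1440)·0.9745^6·0.2243^2 = +0.227984
d^4_{2,4}(0.4524) = +0.227984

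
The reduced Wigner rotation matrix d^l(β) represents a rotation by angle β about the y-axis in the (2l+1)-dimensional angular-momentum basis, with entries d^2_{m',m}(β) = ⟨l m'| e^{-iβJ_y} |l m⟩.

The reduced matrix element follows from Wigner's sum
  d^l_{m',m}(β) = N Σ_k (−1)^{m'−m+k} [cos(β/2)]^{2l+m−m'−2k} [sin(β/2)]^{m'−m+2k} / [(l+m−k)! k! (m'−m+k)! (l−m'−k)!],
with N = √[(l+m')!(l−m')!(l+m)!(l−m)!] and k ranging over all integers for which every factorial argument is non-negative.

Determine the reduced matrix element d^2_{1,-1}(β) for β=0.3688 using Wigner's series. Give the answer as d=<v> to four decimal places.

d=0.0963

d^2_{1,-1}(β=0.3688) via Wigner's sum:
With c≡cos(β/2)=0.983046 and s≡sin(β/2)=0.183357, N=[6·1·1·6]^{1/2}=6.000000
Admissible k: 0..1 (factorial args all ≥0)
  k=0: (−1)^2·6.0000/(2)·0.9830^2·0.1834^2 = +0.097468
  k=1: (−1)^3·6.0000/(6)·0.9830^0·0.1834^4 = -0.001130
d^2_{1,-1}(0.3688) = +0.097468 -0.001130 = +0.096338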